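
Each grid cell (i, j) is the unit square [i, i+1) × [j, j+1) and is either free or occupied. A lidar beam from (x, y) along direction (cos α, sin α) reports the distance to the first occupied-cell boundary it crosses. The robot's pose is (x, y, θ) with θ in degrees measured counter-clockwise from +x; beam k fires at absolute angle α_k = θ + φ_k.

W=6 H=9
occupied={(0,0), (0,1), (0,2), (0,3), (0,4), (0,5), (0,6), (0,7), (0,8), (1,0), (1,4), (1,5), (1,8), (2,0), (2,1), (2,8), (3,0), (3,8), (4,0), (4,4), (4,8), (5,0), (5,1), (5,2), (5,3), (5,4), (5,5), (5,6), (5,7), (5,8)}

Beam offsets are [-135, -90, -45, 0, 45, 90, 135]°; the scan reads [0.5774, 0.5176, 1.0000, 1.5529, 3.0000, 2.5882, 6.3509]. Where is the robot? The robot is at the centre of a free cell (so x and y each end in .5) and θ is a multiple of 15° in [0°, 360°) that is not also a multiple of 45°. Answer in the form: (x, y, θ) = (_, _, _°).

Candidates: 24 free-cell centres × 16 headings = 384 poses. Raycast each; keep the one whose scan matches to 4 dp.
  (4.5, 2.5, 15°): beam 1 = 1.7321 ≠ 0.5774 ✗
  (3.5, 5.5, 15°): beam 1 = 5.0000 ≠ 0.5774 ✗
  (3.5, 5.5, 165°): beam 1 = 1.7321 ≠ 0.5774 ✗
  (4.5, 2.5, 75°): beam 1 = 1.0000 ≠ 0.5774 ✗
  …
  (4.5, 6.5, 105°): r_1=0.5774, r_2=0.5176, r_3=1.0000, r_4=1.5529, r_5=3.0000, r_6=2.5882, r_7=6.3509 — all match ✓
No second candidate reproduces the full scan.

(x, y, θ) = (4.5, 6.5, 105°)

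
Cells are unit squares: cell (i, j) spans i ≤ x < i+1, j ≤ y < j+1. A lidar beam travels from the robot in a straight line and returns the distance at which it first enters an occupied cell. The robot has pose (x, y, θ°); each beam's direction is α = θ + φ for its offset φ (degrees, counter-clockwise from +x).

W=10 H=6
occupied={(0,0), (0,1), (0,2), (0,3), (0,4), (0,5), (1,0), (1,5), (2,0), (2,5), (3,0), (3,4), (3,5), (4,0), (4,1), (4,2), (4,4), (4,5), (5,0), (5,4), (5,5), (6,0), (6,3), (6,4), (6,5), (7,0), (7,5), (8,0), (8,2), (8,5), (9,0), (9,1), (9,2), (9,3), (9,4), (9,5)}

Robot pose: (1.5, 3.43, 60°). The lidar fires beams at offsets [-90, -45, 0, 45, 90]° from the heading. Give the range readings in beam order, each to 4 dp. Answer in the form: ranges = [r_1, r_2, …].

ranges = [2.8868, 2.2023, 1.8129, 1.6254, 0.5774]

beam 1: φ=-90°, α=330°
  direction (0.8660, -0.5000); cell (1,3); t to first gridline: x 0.5774, y 0.8600 (then +1.1547 / +2.0000)
    (2,3) via x @ 0.5774
    (2,2) via y @ 0.8600
    (3,2) via x @ 1.7321
    (3,1) via y @ 2.8600
    (4,1) via x @ 2.8868  # hit
  → r_1 = 2.8868
beam 2: φ=-45°, α=15°
  direction (0.9659, 0.2588); cell (1,3); t to first gridline: x 0.5176, y 2.2023 (then +1.0353 / +3.8637)
    (2,3) via x @ 0.5176
    (3,3) via x @ 1.5529
    (3,4) via y @ 2.2023  # hit
  → r_2 = 2.2023
beam 3: φ=0°, α=60°
  direction (0.5000, 0.8660); cell (1,3); t to first gridline: x 1.0000, y 0.6582 (then +2.0000 / +1.1547)
    (1,4) via y @ 0.6582
    (2,4) via x @ 1.0000
    (2,5) via y @ 1.8129  # hit
  → r_3 = 1.8129
beam 4: φ=45°, α=105°
  direction (-0.2588, 0.9659); cell (1,3); t to first gridline: x 1.9319, y 0.5901 (then +3.8637 / +1.0353)
    (1,4) via y @ 0.5901
    (1,5) via y @ 1.6254  # hit
  → r_4 = 1.6254
beam 5: φ=90°, α=150°
  direction (-0.8660, 0.5000); cell (1,3); t to first gridline: x 0.5774, y 1.1400 (then +1.1547 / +2.0000)
    (0,3) via x @ 0.5774  # hit
  → r_5 = 0.5774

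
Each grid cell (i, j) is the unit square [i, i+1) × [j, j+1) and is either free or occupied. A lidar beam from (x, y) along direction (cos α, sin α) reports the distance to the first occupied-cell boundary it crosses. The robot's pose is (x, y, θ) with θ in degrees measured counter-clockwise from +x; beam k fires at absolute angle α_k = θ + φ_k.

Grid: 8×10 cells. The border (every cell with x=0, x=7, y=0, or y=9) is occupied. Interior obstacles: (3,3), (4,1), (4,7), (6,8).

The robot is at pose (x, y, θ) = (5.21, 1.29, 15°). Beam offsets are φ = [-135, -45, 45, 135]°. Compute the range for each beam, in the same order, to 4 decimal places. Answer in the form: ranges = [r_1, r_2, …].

ranges = [0.3349, 0.5800, 3.5800, 0.2425]

beam 1: φ=-135°, α=240°
  cosα=-0.5000 sinα=-0.8660 | (5,1) | tMaxX 0.4200 tMaxY 0.3349 | tΔX 2.0000 tΔY 1.1547
    t=0.3349 [y] (5,0) — stop
  → r_1 = 0.3349
beam 2: φ=-45°, α=330°
  cosα=0.8660 sinα=-0.5000 | (5,1) | tMaxX 0.9122 tMaxY 0.5800 | tΔX 1.1547 tΔY 2.0000
    t=0.5800 [y] (5,0) — stop
  → r_2 = 0.5800
beam 3: φ=45°, α=60°
  cosα=0.5000 sinα=0.8660 | (5,1) | tMaxX 1.5800 tMaxY 0.8198 | tΔX 2.0000 tΔY 1.1547
    t=0.8198 [y] (5,2)
    t=1.5800 [x] (6,2)
    t=1.9745 [y] (6,3)
    t=3.1292 [y] (6,4)
    t=3.5800 [x] (7,4) — stop
  → r_3 = 3.5800
beam 4: φ=135°, α=150°
  cosα=-0.8660 sinα=0.5000 | (5,1) | tMaxX 0.2425 tMaxY 1.4200 | tΔX 1.1547 tΔY 2.0000
    t=0.2425 [x] (4,1) — stop
  → r_4 = 0.2425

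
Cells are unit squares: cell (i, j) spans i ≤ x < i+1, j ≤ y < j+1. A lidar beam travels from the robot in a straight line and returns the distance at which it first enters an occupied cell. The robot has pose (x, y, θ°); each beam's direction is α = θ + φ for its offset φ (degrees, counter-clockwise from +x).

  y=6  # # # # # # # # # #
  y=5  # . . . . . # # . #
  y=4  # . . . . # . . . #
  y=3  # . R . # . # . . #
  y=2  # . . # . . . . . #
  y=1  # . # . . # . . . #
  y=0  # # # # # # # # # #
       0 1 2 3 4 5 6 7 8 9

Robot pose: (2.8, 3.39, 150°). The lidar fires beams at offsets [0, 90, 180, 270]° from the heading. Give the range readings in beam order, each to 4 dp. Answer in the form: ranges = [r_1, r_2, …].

beam 1: φ=0°, α=150°
  d=(-0.8660,0.5000)  start (2,3)  tX=0.9238 tY=1.2200  stride 1/|dx|=1.1547 1/|dy|=2.0000
    cross x-line → (1,3), t=0.9238
    cross y-line → (1,4), t=1.2200
    cross x-line → (0,4), t=2.0785 (wall)
  → r_1 = 2.0785
beam 2: φ=90°, α=240°
  d=(-0.5000,-0.8660)  start (2,3)  tX=1.6000 tY=0.4503  stride 1/|dx|=2.0000 1/|dy|=1.1547
    cross y-line → (2,2), t=0.4503
    cross x-line → (1,2), t=1.6000
    cross y-line → (1,1), t=1.6050
    cross y-line → (1,0), t=2.7597 (wall)
  → r_2 = 2.7597
beam 3: φ=180°, α=330°
  d=(0.8660,-0.5000)  start (2,3)  tX=0.2309 tY=0.7800  stride 1/|dx|=1.1547 1/|dy|=2.0000
    cross x-line → (3,3), t=0.2309
    cross y-line → (3,2), t=0.7800 (wall)
  → r_3 = 0.7800
beam 4: φ=270°, α=60°
  d=(0.5000,0.8660)  start (2,3)  tX=0.4000 tY=0.7044  stride 1/|dx|=2.0000 1/|dy|=1.1547
    cross x-line → (3,3), t=0.4000
    cross y-line → (3,4), t=0.7044
    cross y-line → (3,5), t=1.8591
    cross x-line → (4,5), t=2.4000
    cross y-line → (4,6), t=3.0138 (wall)
  → r_4 = 3.0138

ranges = [2.0785, 2.7597, 0.7800, 3.0138]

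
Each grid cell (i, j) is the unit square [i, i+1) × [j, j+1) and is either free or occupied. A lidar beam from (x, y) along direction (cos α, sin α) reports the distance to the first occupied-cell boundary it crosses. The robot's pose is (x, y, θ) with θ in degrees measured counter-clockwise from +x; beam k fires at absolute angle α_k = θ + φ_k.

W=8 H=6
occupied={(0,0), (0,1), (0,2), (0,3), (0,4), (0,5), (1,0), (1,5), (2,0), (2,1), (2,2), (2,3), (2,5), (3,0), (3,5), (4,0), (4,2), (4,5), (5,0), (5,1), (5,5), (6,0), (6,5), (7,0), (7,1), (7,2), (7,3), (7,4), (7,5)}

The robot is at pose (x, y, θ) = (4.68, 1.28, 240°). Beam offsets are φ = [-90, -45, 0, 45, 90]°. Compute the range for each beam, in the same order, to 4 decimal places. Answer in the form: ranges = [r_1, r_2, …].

ranges = [1.9399, 1.0818, 0.3233, 0.2899, 0.3695]

beam 1: φ=-90°, α=150°
  direction (-0.8660, 0.5000); cell (4,1); t to first gridline: x 0.7852, y 1.4400 (then +1.1547 / +2.0000)
    (3,1) via x @ 0.7852
    (3,2) via y @ 1.4400
    (2,2) via x @ 1.9399  # hit
  → r_1 = 1.9399
beam 2: φ=-45°, α=195°
  direction (-0.9659, -0.2588); cell (4,1); t to first gridline: x 0.7040, y 1.0818 (then +1.0353 / +3.8637)
    (3,1) via x @ 0.7040
    (3,0) via y @ 1.0818  # hit
  → r_2 = 1.0818
beam 3: φ=0°, α=240°
  direction (-0.5000, -0.8660); cell (4,1); t to first gridline: x 1.3600, y 0.3233 (then +2.0000 / +1.1547)
    (4,0) via y @ 0.3233  # hit
  → r_3 = 0.3233
beam 4: φ=45°, α=285°
  direction (0.2588, -0.9659); cell (4,1); t to first gridline: x 1.2364, y 0.2899 (then +3.8637 / +1.0353)
    (4,0) via y @ 0.2899  # hit
  → r_4 = 0.2899
beam 5: φ=90°, α=330°
  direction (0.8660, -0.5000); cell (4,1); t to first gridline: x 0.3695, y 0.5600 (then +1.1547 / +2.0000)
    (5,1) via x @ 0.3695  # hit
  → r_5 = 0.3695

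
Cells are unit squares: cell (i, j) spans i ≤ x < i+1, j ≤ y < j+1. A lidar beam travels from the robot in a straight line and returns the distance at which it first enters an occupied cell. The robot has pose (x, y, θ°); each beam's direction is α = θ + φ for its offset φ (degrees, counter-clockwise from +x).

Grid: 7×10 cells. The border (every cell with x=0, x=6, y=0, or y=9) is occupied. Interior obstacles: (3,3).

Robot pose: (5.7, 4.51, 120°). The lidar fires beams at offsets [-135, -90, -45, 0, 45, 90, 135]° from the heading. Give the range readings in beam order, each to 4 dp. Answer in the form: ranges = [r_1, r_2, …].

ranges = [0.3106, 0.3464, 1.1591, 5.1846, 4.8658, 1.9630, 3.6338]

beam 1: φ=-135°, α=345°
  cosα=0.9659 sinα=-0.2588 | (5,4) | tMaxX 0.3106 tMaxY 1.9705 | tΔX 1.0353 tΔY 3.8637
    t=0.3106 [x] (6,4) — stop
  → r_1 = 0.3106
beam 2: φ=-90°, α=30°
  cosα=0.8660 sinα=0.5000 | (5,4) | tMaxX 0.3464 tMaxY 0.9800 | tΔX 1.1547 tΔY 2.0000
    t=0.3464 [x] (6,4) — stop
  → r_2 = 0.3464
beam 3: φ=-45°, α=75°
  cosα=0.2588 sinα=0.9659 | (5,4) | tMaxX 1.1591 tMaxY 0.5073 | tΔX 3.8637 tΔY 1.0353
    t=0.5073 [y] (5,5)
    t=1.1591 [x] (6,5) — stop
  → r_3 = 1.1591
beam 4: φ=0°, α=120°
  cosα=-0.5000 sinα=0.8660 | (5,4) | tMaxX 1.4000 tMaxY 0.5658 | tΔX 2.0000 tΔY 1.1547
    t=0.5658 [y] (5,5)
    t=1.4000 [x] (4,5)
    t=1.7205 [y] (4,6)
    t=2.8752 [y] (4,7)
    t=3.4000 [x] (3,7)
    t=4.0299 [y] (3,8)
    t=5.1846 [y] (3,9) — stop
  → r_4 = 5.1846
beam 5: φ=45°, α=165°
  cosα=-0.9659 sinα=0.2588 | (5,4) | tMaxX 0.7247 tMaxY 1.8932 | tΔX 1.0353 tΔY 3.8637
    t=0.7247 [x] (4,4)
    t=1.7600 [x] (3,4)
    t=1.8932 [y] (3,5)
    t=2.7952 [x] (2,5)
    t=3.8305 [x] (1,5)
    t=4.8658 [x] (0,5) — stop
  → r_5 = 4.8658
beam 6: φ=90°, α=210°
  cosα=-0.8660 sinα=-0.5000 | (5,4) | tMaxX 0.8083 tMaxY 1.0200 | tΔX 1.1547 tΔY 2.0000
    t=0.8083 [x] (4,4)
    t=1.0200 [y] (4,3)
    t=1.9630 [x] (3,3) — stop
  → r_6 = 1.9630
beam 7: φ=135°, α=255°
  cosα=-0.2588 sinα=-0.9659 | (5,4) | tMaxX 2.7046 tMaxY 0.5280 | tΔX 3.8637 tΔY 1.0353
    t=0.5280 [y] (5,3)
    t=1.5633 [y] (5,2)
    t=2.5985 [y] (5,1)
    t=2.7046 [x] (4,1)
    t=3.6338 [y] (4,0) — stop
  → r_7 = 3.6338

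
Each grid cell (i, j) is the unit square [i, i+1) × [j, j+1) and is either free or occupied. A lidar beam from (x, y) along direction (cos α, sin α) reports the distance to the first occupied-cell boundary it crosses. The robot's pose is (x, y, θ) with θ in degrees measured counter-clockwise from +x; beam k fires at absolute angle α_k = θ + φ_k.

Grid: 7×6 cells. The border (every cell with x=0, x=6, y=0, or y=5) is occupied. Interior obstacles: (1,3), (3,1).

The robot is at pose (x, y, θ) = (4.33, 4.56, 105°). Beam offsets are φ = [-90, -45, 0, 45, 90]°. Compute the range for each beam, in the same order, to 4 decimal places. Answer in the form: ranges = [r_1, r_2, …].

beam 1: φ=-90°, α=15°
  dir = (cos 15°, sin 15°) = (0.9659, 0.2588); from cell (4,4)
  next x-line at t=0.6936, next y-line at t=1.7000; Δt_x=1.0353, Δt_y=3.8637
    x: enter (5,4) at t=0.6936
    y: enter (5,5) at t=1.7000 ← occupied
  → r_1 = 1.7000
beam 2: φ=-45°, α=60°
  dir = (cos 60°, sin 60°) = (0.5000, 0.8660); from cell (4,4)
  next x-line at t=1.3400, next y-line at t=0.5081; Δt_x=2.0000, Δt_y=1.1547
    y: enter (4,5) at t=0.5081 ← occupied
  → r_2 = 0.5081
beam 3: φ=0°, α=105°
  dir = (cos 105°, sin 105°) = (-0.2588, 0.9659); from cell (4,4)
  next x-line at t=1.2750, next y-line at t=0.4555; Δt_x=3.8637, Δt_y=1.0353
    y: enter (4,5) at t=0.4555 ← occupied
  → r_3 = 0.4555
beam 4: φ=45°, α=150°
  dir = (cos 150°, sin 150°) = (-0.8660, 0.5000); from cell (4,4)
  next x-line at t=0.3811, next y-line at t=0.8800; Δt_x=1.1547, Δt_y=2.0000
    x: enter (3,4) at t=0.3811
    y: enter (3,5) at t=0.8800 ← occupied
  → r_4 = 0.8800
beam 5: φ=90°, α=195°
  dir = (cos 195°, sin 195°) = (-0.9659, -0.2588); from cell (4,4)
  next x-line at t=0.3416, next y-line at t=2.1637; Δt_x=1.0353, Δt_y=3.8637
    x: enter (3,4) at t=0.3416
    x: enter (2,4) at t=1.3769
    y: enter (2,3) at t=2.1637
    x: enter (1,3) at t=2.4122 ← occupied
  → r_5 = 2.4122

ranges = [1.7000, 0.5081, 0.4555, 0.8800, 2.4122]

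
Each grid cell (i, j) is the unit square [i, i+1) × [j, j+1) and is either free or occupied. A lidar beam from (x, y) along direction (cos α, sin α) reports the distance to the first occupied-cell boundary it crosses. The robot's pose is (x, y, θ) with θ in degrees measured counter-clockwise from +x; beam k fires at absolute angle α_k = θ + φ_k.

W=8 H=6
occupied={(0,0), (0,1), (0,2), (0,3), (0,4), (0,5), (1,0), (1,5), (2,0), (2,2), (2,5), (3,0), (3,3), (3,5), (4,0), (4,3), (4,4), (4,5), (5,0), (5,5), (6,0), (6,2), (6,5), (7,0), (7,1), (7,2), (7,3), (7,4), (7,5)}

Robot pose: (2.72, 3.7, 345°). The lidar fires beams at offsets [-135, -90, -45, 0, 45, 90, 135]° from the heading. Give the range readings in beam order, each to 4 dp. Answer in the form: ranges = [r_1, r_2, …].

ranges = [1.9861, 0.7247, 0.5600, 0.2899, 0.3233, 1.3459, 1.5011]

beam 1: φ=-135°, α=210°
  cosα=-0.8660 sinα=-0.5000 | (2,3) | tMaxX 0.8314 tMaxY 1.4000 | tΔX 1.1547 tΔY 2.0000
    t=0.8314 [x] (1,3)
    t=1.4000 [y] (1,2)
    t=1.9861 [x] (0,2) — stop
  → r_1 = 1.9861
beam 2: φ=-90°, α=255°
  cosα=-0.2588 sinα=-0.9659 | (2,3) | tMaxX 2.7819 tMaxY 0.7247 | tΔX 3.8637 tΔY 1.0353
    t=0.7247 [y] (2,2) — stop
  → r_2 = 0.7247
beam 3: φ=-45°, α=300°
  cosα=0.5000 sinα=-0.8660 | (2,3) | tMaxX 0.5600 tMaxY 0.8083 | tΔX 2.0000 tΔY 1.1547
    t=0.5600 [x] (3,3) — stop
  → r_3 = 0.5600
beam 4: φ=0°, α=345°
  cosα=0.9659 sinα=-0.2588 | (2,3) | tMaxX 0.2899 tMaxY 2.7046 | tΔX 1.0353 tΔY 3.8637
    t=0.2899 [x] (3,3) — stop
  → r_4 = 0.2899
beam 5: φ=45°, α=30°
  cosα=0.8660 sinα=0.5000 | (2,3) | tMaxX 0.3233 tMaxY 0.6000 | tΔX 1.1547 tΔY 2.0000
    t=0.3233 [x] (3,3) — stop
  → r_5 = 0.3233
beam 6: φ=90°, α=75°
  cosα=0.2588 sinα=0.9659 | (2,3) | tMaxX 1.0818 tMaxY 0.3106 | tΔX 3.8637 tΔY 1.0353
    t=0.3106 [y] (2,4)
    t=1.0818 [x] (3,4)
    t=1.3459 [y] (3,5) — stop
  → r_6 = 1.3459
beam 7: φ=135°, α=120°
  cosα=-0.5000 sinα=0.8660 | (2,3) | tMaxX 1.4400 tMaxY 0.3464 | tΔX 2.0000 tΔY 1.1547
    t=0.3464 [y] (2,4)
    t=1.4400 [x] (1,4)
    t=1.5011 [y] (1,5) — stop
  → r_7 = 1.5011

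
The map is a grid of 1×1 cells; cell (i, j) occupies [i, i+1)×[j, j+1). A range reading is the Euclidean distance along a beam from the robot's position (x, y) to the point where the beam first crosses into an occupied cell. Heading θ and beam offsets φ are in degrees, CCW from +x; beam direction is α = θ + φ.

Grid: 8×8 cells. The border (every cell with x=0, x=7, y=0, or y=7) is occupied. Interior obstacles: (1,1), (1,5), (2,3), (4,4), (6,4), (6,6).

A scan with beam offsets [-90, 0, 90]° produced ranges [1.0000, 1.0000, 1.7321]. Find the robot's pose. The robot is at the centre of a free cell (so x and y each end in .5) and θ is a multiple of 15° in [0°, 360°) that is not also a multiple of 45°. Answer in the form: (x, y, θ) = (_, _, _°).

The pose lattice has 30·16 = 480 candidates. Test each by forward raycasting.
  (5.5, 1.5, 195°): beam 1 = 2.5882 ≠ 1.0000 ✗
  (2.5, 1.5, 105°): beam 1 = 4.6587 ≠ 1.0000 ✗
  (3.5, 6.5, 165°): beam 1 = 0.5176 ≠ 1.0000 ✗
  (4.5, 5.5, 60°): beam 1 = 1.7321 ≠ 1.0000 ✗
  (2.5, 1.5, 255°): beam 1 = 0.5176 ≠ 1.0000 ✗
  …
  (5.5, 5.5, 30°): r_1=1.0000, r_2=1.0000, r_3=1.7321 — all match ✓
Unique over the lattice → pose = (5.5, 5.5, 30°).

(x, y, θ) = (5.5, 5.5, 30°)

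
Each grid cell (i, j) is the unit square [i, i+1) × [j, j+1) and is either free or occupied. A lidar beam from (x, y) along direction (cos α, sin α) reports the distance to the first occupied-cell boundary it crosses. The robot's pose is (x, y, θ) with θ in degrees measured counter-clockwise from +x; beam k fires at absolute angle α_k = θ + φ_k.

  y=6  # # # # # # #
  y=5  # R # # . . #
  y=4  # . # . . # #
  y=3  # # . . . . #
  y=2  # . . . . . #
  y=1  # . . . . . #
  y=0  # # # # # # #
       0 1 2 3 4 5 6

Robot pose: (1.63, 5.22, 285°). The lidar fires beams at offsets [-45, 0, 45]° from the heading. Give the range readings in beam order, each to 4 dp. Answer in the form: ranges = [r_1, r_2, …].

ranges = [1.2600, 1.2630, 0.4272]

beam 1: φ=-45°, α=240°
  dir = (cos 240°, sin 240°) = (-0.5000, -0.8660); from cell (1,5)
  next x-line at t=1.2600, next y-line at t=0.2540; Δt_x=2.0000, Δt_y=1.1547
    y: enter (1,4) at t=0.2540
    x: enter (0,4) at t=1.2600 ← occupied
  → r_1 = 1.2600
beam 2: φ=0°, α=285°
  dir = (cos 285°, sin 285°) = (0.2588, -0.9659); from cell (1,5)
  next x-line at t=1.4296, next y-line at t=0.2278; Δt_x=3.8637, Δt_y=1.0353
    y: enter (1,4) at t=0.2278
    y: enter (1,3) at t=1.2630 ← occupied
  → r_2 = 1.2630
beam 3: φ=45°, α=330°
  dir = (cos 330°, sin 330°) = (0.8660, -0.5000); from cell (1,5)
  next x-line at t=0.4272, next y-line at t=0.4400; Δt_x=1.1547, Δt_y=2.0000
    x: enter (2,5) at t=0.4272 ← occupied
  → r_3 = 0.4272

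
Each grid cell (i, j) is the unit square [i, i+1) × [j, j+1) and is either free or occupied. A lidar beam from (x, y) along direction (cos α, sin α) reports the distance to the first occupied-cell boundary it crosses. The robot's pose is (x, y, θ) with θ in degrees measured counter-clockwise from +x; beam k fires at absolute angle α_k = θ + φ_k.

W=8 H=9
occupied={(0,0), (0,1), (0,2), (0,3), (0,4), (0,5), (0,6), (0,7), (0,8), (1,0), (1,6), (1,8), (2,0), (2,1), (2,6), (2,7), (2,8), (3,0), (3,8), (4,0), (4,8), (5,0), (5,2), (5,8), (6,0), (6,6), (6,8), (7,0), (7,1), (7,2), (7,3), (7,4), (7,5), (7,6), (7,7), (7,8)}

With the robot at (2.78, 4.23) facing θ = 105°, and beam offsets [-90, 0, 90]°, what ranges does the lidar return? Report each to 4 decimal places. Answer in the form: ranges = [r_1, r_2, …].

beam 1: φ=-90°, α=15°
  direction (0.9659, 0.2588); cell (2,4); t to first gridline: x 0.2278, y 2.9751 (then +1.0353 / +3.8637)
    (3,4) via x @ 0.2278
    (4,4) via x @ 1.2630
    (5,4) via x @ 2.2983
    (5,5) via y @ 2.9751
    (6,5) via x @ 3.3336
    (7,5) via x @ 4.3689  # hit
  → r_1 = 4.3689
beam 2: φ=0°, α=105°
  direction (-0.2588, 0.9659); cell (2,4); t to first gridline: x 3.0137, y 0.7972 (then +3.8637 / +1.0353)
    (2,5) via y @ 0.7972
    (2,6) via y @ 1.8324  # hit
  → r_2 = 1.8324
beam 3: φ=90°, α=195°
  direction (-0.9659, -0.2588); cell (2,4); t to first gridline: x 0.8075, y 0.8887 (then +1.0353 / +3.8637)
    (1,4) via x @ 0.8075
    (1,3) via y @ 0.8887
    (0,3) via x @ 1.8428  # hit
  → r_3 = 1.8428

ranges = [4.3689, 1.8324, 1.8428]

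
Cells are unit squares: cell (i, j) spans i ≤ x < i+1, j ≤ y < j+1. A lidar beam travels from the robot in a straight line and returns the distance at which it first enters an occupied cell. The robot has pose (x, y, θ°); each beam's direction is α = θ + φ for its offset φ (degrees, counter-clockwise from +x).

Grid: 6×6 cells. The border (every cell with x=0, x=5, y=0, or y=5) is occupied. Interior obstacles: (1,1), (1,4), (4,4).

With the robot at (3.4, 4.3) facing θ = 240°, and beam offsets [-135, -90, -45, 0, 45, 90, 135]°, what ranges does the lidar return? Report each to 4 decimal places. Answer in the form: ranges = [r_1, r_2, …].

beam 1: φ=-135°, α=105°
  d=(-0.2588,0.9659)  start (3,4)  tX=1.5455 tY=0.7247  stride 1/|dx|=3.8637 1/|dy|=1.0353
    cross y-line → (3,5), t=0.7247 (wall)
  → r_1 = 0.7247
beam 2: φ=-90°, α=150°
  d=(-0.8660,0.5000)  start (3,4)  tX=0.4619 tY=1.4000  stride 1/|dx|=1.1547 1/|dy|=2.0000
    cross x-line → (2,4), t=0.4619
    cross y-line → (2,5), t=1.4000 (wall)
  → r_2 = 1.4000
beam 3: φ=-45°, α=195°
  d=(-0.9659,-0.2588)  start (3,4)  tX=0.4141 tY=1.1591  stride 1/|dx|=1.0353 1/|dy|=3.8637
    cross x-line → (2,4), t=0.4141
    cross y-line → (2,3), t=1.1591
    cross x-line → (1,3), t=1.4494
    cross x-line → (0,3), t=2.4847 (wall)
  → r_3 = 2.4847
beam 4: φ=0°, α=240°
  d=(-0.5000,-0.8660)  start (3,4)  tX=0.8000 tY=0.3464  stride 1/|dx|=2.0000 1/|dy|=1.1547
    cross y-line → (3,3), t=0.3464
    cross x-line → (2,3), t=0.8000
    cross y-line → (2,2), t=1.5011
    cross y-line → (2,1), t=2.6558
    cross x-line → (1,1), t=2.8000 (wall)
  → r_4 = 2.8000
beam 5: φ=45°, α=285°
  d=(0.2588,-0.9659)  start (3,4)  tX=2.3182 tY=0.3106  stride 1/|dx|=3.8637 1/|dy|=1.0353
    cross y-line → (3,3), t=0.3106
    cross y-line → (3,2), t=1.3459
    cross x-line → (4,2), t=2.3182
    cross y-line → (4,1), t=2.3811
    cross y-line → (4,0), t=3.4164 (wall)
  → r_5 = 3.4164
beam 6: φ=90°, α=330°
  d=(0.8660,-0.5000)  start (3,4)  tX=0.6928 tY=0.6000  stride 1/|dx|=1.1547 1/|dy|=2.0000
    cross y-line → (3,3), t=0.6000
    cross x-line → (4,3), t=0.6928
    cross x-line → (5,3), t=1.8475 (wall)
  → r_6 = 1.8475
beam 7: φ=135°, α=15°
  d=(0.9659,0.2588)  start (3,4)  tX=0.6212 tY=2.7046  stride 1/|dx|=1.0353 1/|dy|=3.8637
    cross x-line → (4,4), t=0.6212 (wall)
  → r_7 = 0.6212

ranges = [0.7247, 1.4000, 2.4847, 2.8000, 3.4164, 1.8475, 0.6212]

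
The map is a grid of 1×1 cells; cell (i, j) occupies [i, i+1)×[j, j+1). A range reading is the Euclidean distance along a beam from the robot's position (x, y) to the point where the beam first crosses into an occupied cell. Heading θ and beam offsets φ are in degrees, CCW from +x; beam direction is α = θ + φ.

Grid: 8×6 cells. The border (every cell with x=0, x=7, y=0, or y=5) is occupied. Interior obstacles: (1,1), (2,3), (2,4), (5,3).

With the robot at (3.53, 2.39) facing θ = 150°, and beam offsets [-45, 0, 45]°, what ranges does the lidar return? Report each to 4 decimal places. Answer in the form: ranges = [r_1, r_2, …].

beam 1: φ=-45°, α=105°
  d=(-0.2588,0.9659)  start (3,2)  tX=2.0478 tY=0.6315  stride 1/|dx|=3.8637 1/|dy|=1.0353
    cross y-line → (3,3), t=0.6315
    cross y-line → (3,4), t=1.6668
    cross x-line → (2,4), t=2.0478 (wall)
  → r_1 = 2.0478
beam 2: φ=0°, α=150°
  d=(-0.8660,0.5000)  start (3,2)  tX=0.6120 tY=1.2200  stride 1/|dx|=1.1547 1/|dy|=2.0000
    cross x-line → (2,2), t=0.6120
    cross y-line → (2,3), t=1.2200 (wall)
  → r_2 = 1.2200
beam 3: φ=45°, α=195°
  d=(-0.9659,-0.2588)  start (3,2)  tX=0.5487 tY=1.5068  stride 1/|dx|=1.0353 1/|dy|=3.8637
    cross x-line → (2,2), t=0.5487
    cross y-line → (2,1), t=1.5068
    cross x-line → (1,1), t=1.5840 (wall)
  → r_3 = 1.5840

ranges = [2.0478, 1.2200, 1.5840]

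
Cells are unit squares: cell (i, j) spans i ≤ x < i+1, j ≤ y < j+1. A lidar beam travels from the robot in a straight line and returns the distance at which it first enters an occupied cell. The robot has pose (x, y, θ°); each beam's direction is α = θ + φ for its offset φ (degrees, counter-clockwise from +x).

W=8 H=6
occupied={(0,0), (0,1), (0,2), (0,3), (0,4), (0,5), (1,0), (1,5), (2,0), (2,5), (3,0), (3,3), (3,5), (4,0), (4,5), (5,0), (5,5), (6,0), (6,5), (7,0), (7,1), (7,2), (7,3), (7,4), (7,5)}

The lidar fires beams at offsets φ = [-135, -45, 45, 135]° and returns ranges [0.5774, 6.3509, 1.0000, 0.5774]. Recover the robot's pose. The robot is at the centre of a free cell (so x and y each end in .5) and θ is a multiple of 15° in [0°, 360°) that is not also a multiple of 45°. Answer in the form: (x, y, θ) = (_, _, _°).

The pose lattice has 23·16 = 368 candidates. Test each by forward raycasting.
  (2.5, 4.5, 15°): beam 1 = 3.0000 ≠ 0.5774 ✗
  (5.5, 3.5, 345°): beam 1 = 5.0000 ≠ 0.5774 ✗
  (4.5, 2.5, 120°): beam 1 = 2.5882 ≠ 0.5774 ✗
  (2.5, 1.5, 285°): beam 1 = 1.7321 ≠ 0.5774 ✗
  …
  (1.5, 1.5, 75°): r_1=0.5774, r_2=6.3509, r_3=1.0000, r_4=0.5774 — all match ✓
Unique over the lattice → pose = (1.5, 1.5, 75°).

(x, y, θ) = (1.5, 1.5, 75°)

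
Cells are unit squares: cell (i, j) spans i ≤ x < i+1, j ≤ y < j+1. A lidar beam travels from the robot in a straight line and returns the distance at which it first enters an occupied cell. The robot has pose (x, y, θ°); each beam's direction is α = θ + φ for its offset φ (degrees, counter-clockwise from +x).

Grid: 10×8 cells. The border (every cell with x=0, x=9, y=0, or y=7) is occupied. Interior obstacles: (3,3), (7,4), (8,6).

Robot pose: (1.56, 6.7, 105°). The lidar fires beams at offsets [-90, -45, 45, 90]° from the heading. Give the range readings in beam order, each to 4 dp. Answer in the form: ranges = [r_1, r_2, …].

ranges = [1.1591, 0.3464, 0.6000, 0.5798]

beam 1: φ=-90°, α=15°
  cosα=0.9659 sinα=0.2588 | (1,6) | tMaxX 0.4555 tMaxY 1.1591 | tΔX 1.0353 tΔY 3.8637
    t=0.4555 [x] (2,6)
    t=1.1591 [y] (2,7) — stop
  → r_1 = 1.1591
beam 2: φ=-45°, α=60°
  cosα=0.5000 sinα=0.8660 | (1,6) | tMaxX 0.8800 tMaxY 0.3464 | tΔX 2.0000 tΔY 1.1547
    t=0.3464 [y] (1,7) — stop
  → r_2 = 0.3464
beam 3: φ=45°, α=150°
  cosα=-0.8660 sinα=0.5000 | (1,6) | tMaxX 0.6466 tMaxY 0.6000 | tΔX 1.1547 tΔY 2.0000
    t=0.6000 [y] (1,7) — stop
  → r_3 = 0.6000
beam 4: φ=90°, α=195°
  cosα=-0.9659 sinα=-0.2588 | (1,6) | tMaxX 0.5798 tMaxY 2.7046 | tΔX 1.0353 tΔY 3.8637
    t=0.5798 [x] (0,6) — stop
  → r_4 = 0.5798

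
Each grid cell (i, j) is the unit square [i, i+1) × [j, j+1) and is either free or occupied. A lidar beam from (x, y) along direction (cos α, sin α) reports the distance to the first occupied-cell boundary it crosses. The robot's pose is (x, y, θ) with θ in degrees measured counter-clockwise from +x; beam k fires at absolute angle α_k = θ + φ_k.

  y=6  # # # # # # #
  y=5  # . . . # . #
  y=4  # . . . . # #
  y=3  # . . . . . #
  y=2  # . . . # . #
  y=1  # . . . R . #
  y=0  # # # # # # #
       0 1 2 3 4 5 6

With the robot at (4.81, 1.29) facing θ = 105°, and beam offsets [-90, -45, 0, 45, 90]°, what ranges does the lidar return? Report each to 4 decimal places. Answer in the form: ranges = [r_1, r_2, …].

ranges = [1.2320, 2.3800, 0.7350, 4.3994, 1.1205]

beam 1: φ=-90°, α=15°
  dir = (cos 15°, sin 15°) = (0.9659, 0.2588); from cell (4,1)
  next x-line at t=0.1967, next y-line at t=2.7432; Δt_x=1.0353, Δt_y=3.8637
    x: enter (5,1) at t=0.1967
    x: enter (6,1) at t=1.2320 ← occupied
  → r_1 = 1.2320
beam 2: φ=-45°, α=60°
  dir = (cos 60°, sin 60°) = (0.5000, 0.8660); from cell (4,1)
  next x-line at t=0.3800, next y-line at t=0.8198; Δt_x=2.0000, Δt_y=1.1547
    x: enter (5,1) at t=0.3800
    y: enter (5,2) at t=0.8198
    y: enter (5,3) at t=1.9745
    x: enter (6,3) at t=2.3800 ← occupied
  → r_2 = 2.3800
beam 3: φ=0°, α=105°
  dir = (cos 105°, sin 105°) = (-0.2588, 0.9659); from cell (4,1)
  next x-line at t=3.1296, next y-line at t=0.7350; Δt_x=3.8637, Δt_y=1.0353
    y: enter (4,2) at t=0.7350 ← occupied
  → r_3 = 0.7350
beam 4: φ=45°, α=150°
  dir = (cos 150°, sin 150°) = (-0.8660, 0.5000); from cell (4,1)
  next x-line at t=0.9353, next y-line at t=1.4200; Δt_x=1.1547, Δt_y=2.0000
    x: enter (3,1) at t=0.9353
    y: enter (3,2) at t=1.4200
    x: enter (2,2) at t=2.0900
    x: enter (1,2) at t=3.2447
    y: enter (1,3) at t=3.4200
    x: enter (0,3) at t=4.3994 ← occupied
  → r_4 = 4.3994
beam 5: φ=90°, α=195°
  dir = (cos 195°, sin 195°) = (-0.9659, -0.2588); from cell (4,1)
  next x-line at t=0.8386, next y-line at t=1.1205; Δt_x=1.0353, Δt_y=3.8637
    x: enter (3,1) at t=0.8386
    y: enter (3,0) at t=1.1205 ← occupied
  → r_5 = 1.1205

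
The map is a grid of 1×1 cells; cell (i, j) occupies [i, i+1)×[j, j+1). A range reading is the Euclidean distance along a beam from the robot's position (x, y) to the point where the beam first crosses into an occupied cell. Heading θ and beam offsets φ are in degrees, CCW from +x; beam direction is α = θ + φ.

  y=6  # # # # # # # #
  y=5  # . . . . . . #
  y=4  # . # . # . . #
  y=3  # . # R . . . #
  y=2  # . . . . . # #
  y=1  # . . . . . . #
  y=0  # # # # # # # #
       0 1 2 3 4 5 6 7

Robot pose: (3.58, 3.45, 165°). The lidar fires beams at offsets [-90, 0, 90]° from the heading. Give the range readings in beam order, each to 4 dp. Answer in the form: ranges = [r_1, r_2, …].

ranges = [2.6400, 0.6005, 2.5364]

beam 1: φ=-90°, α=75°
  dir = (cos 75°, sin 75°) = (0.2588, 0.9659); from cell (3,3)
  next x-line at t=1.6228, next y-line at t=0.5694; Δt_x=3.8637, Δt_y=1.0353
    y: enter (3,4) at t=0.5694
    y: enter (3,5) at t=1.6047
    x: enter (4,5) at t=1.6228
    y: enter (4,6) at t=2.6400 ← occupied
  → r_1 = 2.6400
beam 2: φ=0°, α=165°
  dir = (cos 165°, sin 165°) = (-0.9659, 0.2588); from cell (3,3)
  next x-line at t=0.6005, next y-line at t=2.1250; Δt_x=1.0353, Δt_y=3.8637
    x: enter (2,3) at t=0.6005 ← occupied
  → r_2 = 0.6005
beam 3: φ=90°, α=255°
  dir = (cos 255°, sin 255°) = (-0.2588, -0.9659); from cell (3,3)
  next x-line at t=2.2409, next y-line at t=0.4659; Δt_x=3.8637, Δt_y=1.0353
    y: enter (3,2) at t=0.4659
    y: enter (3,1) at t=1.5012
    x: enter (2,1) at t=2.2409
    y: enter (2,0) at t=2.5364 ← occupied
  → r_3 = 2.5364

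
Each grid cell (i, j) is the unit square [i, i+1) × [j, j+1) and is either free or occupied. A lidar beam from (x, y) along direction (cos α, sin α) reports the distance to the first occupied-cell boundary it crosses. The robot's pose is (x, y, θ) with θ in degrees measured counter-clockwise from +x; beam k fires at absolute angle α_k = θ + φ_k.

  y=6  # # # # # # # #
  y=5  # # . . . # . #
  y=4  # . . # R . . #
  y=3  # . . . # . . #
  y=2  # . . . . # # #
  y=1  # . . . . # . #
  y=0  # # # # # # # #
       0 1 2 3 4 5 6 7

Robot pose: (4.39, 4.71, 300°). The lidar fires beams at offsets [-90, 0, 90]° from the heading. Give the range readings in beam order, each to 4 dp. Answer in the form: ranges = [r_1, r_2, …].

ranges = [0.4503, 0.8198, 0.7044]

beam 1: φ=-90°, α=210°
  cosα=-0.8660 sinα=-0.5000 | (4,4) | tMaxX 0.4503 tMaxY 1.4200 | tΔX 1.1547 tΔY 2.0000
    t=0.4503 [x] (3,4) — stop
  → r_1 = 0.4503
beam 2: φ=0°, α=300°
  cosα=0.5000 sinα=-0.8660 | (4,4) | tMaxX 1.2200 tMaxY 0.8198 | tΔX 2.0000 tΔY 1.1547
    t=0.8198 [y] (4,3) — stop
  → r_2 = 0.8198
beam 3: φ=90°, α=30°
  cosα=0.8660 sinα=0.5000 | (4,4) | tMaxX 0.7044 tMaxY 0.5800 | tΔX 1.1547 tΔY 2.0000
    t=0.5800 [y] (4,5)
    t=0.7044 [x] (5,5) — stop
  → r_3 = 0.7044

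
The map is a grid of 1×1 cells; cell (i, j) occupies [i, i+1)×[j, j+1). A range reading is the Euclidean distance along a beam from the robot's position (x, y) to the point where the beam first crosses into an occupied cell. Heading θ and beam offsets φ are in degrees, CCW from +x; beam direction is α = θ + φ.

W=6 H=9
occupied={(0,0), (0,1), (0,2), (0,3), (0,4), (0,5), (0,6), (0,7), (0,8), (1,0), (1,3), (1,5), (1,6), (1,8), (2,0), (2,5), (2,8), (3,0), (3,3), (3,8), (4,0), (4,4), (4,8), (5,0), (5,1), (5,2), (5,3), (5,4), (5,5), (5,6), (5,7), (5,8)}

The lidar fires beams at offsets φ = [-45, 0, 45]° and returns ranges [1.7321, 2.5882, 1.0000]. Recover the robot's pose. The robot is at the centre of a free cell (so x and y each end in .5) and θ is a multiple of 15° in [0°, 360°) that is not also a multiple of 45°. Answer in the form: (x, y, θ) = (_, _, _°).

Candidates: 22 free-cell centres × 16 headings = 352 poses. Raycast each; keep the one whose scan matches to 4 dp.
  (2.5, 2.5, 240°): beam 1 = 1.5529 ≠ 1.7321 ✗
  (3.5, 7.5, 75°): beam 1 = 1.0000 ≠ 1.7321 ✗
  (3.5, 7.5, 30°): beam 1 = 1.5529 ≠ 1.7321 ✗
  …
  (2.5, 2.5, 345°): r_1=1.7321, r_2=2.5882, r_3=1.0000 — all match ✓
Only this pose fits every beam.

(x, y, θ) = (2.5, 2.5, 345°)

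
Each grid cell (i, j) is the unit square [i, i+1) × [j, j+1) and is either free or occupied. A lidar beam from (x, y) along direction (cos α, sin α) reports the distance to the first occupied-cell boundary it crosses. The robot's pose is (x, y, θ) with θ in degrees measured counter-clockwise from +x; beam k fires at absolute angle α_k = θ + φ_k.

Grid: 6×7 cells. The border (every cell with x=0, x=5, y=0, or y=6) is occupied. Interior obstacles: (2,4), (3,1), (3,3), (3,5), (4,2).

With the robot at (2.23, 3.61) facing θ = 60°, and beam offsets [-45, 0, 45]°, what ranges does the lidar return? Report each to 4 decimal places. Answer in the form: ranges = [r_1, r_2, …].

ranges = [0.7972, 0.4503, 0.4038]

beam 1: φ=-45°, α=15°
  d=(0.9659,0.2588)  start (2,3)  tX=0.7972 tY=1.5068  stride 1/|dx|=1.0353 1/|dy|=3.8637
    cross x-line → (3,3), t=0.7972 (wall)
  → r_1 = 0.7972
beam 2: φ=0°, α=60°
  d=(0.5000,0.8660)  start (2,3)  tX=1.5400 tY=0.4503  stride 1/|dx|=2.0000 1/|dy|=1.1547
    cross y-line → (2,4), t=0.4503 (wall)
  → r_2 = 0.4503
beam 3: φ=45°, α=105°
  d=(-0.2588,0.9659)  start (2,3)  tX=0.8887 tY=0.4038  stride 1/|dx|=3.8637 1/|dy|=1.0353
    cross y-line → (2,4), t=0.4038 (wall)
  → r_3 = 0.4038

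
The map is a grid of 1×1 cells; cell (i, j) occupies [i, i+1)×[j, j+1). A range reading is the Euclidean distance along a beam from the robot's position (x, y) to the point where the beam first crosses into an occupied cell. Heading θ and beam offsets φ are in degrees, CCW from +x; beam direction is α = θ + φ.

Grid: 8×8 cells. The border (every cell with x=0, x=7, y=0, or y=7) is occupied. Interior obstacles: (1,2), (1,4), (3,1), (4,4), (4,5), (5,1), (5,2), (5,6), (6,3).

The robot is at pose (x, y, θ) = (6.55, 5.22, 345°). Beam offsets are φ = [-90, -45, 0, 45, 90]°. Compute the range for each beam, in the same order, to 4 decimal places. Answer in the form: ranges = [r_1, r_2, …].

beam 1: φ=-90°, α=255°
  dir = (cos 255°, sin 255°) = (-0.2588, -0.9659); from cell (6,5)
  next x-line at t=2.1250, next y-line at t=0.2278; Δt_x=3.8637, Δt_y=1.0353
    y: enter (6,4) at t=0.2278
    y: enter (6,3) at t=1.2630 ← occupied
  → r_1 = 1.2630
beam 2: φ=-45°, α=300°
  dir = (cos 300°, sin 300°) = (0.5000, -0.8660); from cell (6,5)
  next x-line at t=0.9000, next y-line at t=0.2540; Δt_x=2.0000, Δt_y=1.1547
    y: enter (6,4) at t=0.2540
    x: enter (7,4) at t=0.9000 ← occupied
  → r_2 = 0.9000
beam 3: φ=0°, α=345°
  dir = (cos 345°, sin 345°) = (0.9659, -0.2588); from cell (6,5)
  next x-line at t=0.4659, next y-line at t=0.8500; Δt_x=1.0353, Δt_y=3.8637
    x: enter (7,5) at t=0.4659 ← occupied
  → r_3 = 0.4659
beam 4: φ=45°, α=30°
  dir = (cos 30°, sin 30°) = (0.8660, 0.5000); from cell (6,5)
  next x-line at t=0.5196, next y-line at t=1.5600; Δt_x=1.1547, Δt_y=2.0000
    x: enter (7,5) at t=0.5196 ← occupied
  → r_4 = 0.5196
beam 5: φ=90°, α=75°
  dir = (cos 75°, sin 75°) = (0.2588, 0.9659); from cell (6,5)
  next x-line at t=1.7387, next y-line at t=0.8075; Δt_x=3.8637, Δt_y=1.0353
    y: enter (6,6) at t=0.8075
    x: enter (7,6) at t=1.7387 ← occupied
  → r_5 = 1.7387

ranges = [1.2630, 0.9000, 0.4659, 0.5196, 1.7387]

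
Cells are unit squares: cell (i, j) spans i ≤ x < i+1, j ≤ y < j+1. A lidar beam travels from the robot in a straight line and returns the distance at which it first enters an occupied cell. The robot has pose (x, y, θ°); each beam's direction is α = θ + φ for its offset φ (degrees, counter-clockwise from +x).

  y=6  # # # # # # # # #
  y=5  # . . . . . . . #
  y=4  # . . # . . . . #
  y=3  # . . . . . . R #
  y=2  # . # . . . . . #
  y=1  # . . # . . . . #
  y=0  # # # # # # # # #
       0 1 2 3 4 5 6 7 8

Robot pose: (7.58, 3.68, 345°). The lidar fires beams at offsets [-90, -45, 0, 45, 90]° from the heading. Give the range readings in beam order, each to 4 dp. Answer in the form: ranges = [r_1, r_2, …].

ranges = [2.7745, 0.8400, 0.4348, 0.4850, 1.6228]

beam 1: φ=-90°, α=255°
  d=(-0.2588,-0.9659)  start (7,3)  tX=2.2409 tY=0.7040  stride 1/|dx|=3.8637 1/|dy|=1.0353
    cross y-line → (7,2), t=0.7040
    cross y-line → (7,1), t=1.7393
    cross x-line → (6,1), t=2.2409
    cross y-line → (6,0), t=2.7745 (wall)
  → r_1 = 2.7745
beam 2: φ=-45°, α=300°
  d=(0.5000,-0.8660)  start (7,3)  tX=0.8400 tY=0.7852  stride 1/|dx|=2.0000 1/|dy|=1.1547
    cross y-line → (7,2), t=0.7852
    cross x-line → (8,2), t=0.8400 (wall)
  → r_2 = 0.8400
beam 3: φ=0°, α=345°
  d=(0.9659,-0.2588)  start (7,3)  tX=0.4348 tY=2.6273  stride 1/|dx|=1.0353 1/|dy|=3.8637
    cross x-line → (8,3), t=0.4348 (wall)
  → r_3 = 0.4348
beam 4: φ=45°, α=30°
  d=(0.8660,0.5000)  start (7,3)  tX=0.4850 tY=0.6400  stride 1/|dx|=1.1547 1/|dy|=2.0000
    cross x-line → (8,3), t=0.4850 (wall)
  → r_4 = 0.4850
beam 5: φ=90°, α=75°
  d=(0.2588,0.9659)  start (7,3)  tX=1.6228 tY=0.3313  stride 1/|dx|=3.8637 1/|dy|=1.0353
    cross y-line → (7,4), t=0.3313
    cross y-line → (7,5), t=1.3666
    cross x-line → (8,5), t=1.6228 (wall)
  → r_5 = 1.6228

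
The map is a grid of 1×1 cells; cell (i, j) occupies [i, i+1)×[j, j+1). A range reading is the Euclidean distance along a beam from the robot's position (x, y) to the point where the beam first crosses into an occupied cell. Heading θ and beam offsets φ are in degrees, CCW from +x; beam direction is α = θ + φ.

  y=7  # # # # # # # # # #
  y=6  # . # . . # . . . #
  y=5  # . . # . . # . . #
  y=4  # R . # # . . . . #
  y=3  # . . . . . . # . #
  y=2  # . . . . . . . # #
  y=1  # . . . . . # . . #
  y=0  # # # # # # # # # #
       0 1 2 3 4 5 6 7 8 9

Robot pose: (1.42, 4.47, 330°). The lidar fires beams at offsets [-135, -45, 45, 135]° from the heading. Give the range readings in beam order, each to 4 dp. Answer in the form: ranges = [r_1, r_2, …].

ranges = [0.4348, 3.5924, 1.6357, 1.6228]

beam 1: φ=-135°, α=195°
  direction (-0.9659, -0.2588); cell (1,4); t to first gridline: x 0.4348, y 1.8159 (then +1.0353 / +3.8637)
    (0,4) via x @ 0.4348  # hit
  → r_1 = 0.4348
beam 2: φ=-45°, α=285°
  direction (0.2588, -0.9659); cell (1,4); t to first gridline: x 2.2409, y 0.4866 (then +3.8637 / +1.0353)
    (1,3) via y @ 0.4866
    (1,2) via y @ 1.5219
    (2,2) via x @ 2.2409
    (2,1) via y @ 2.5571
    (2,0) via y @ 3.5924  # hit
  → r_2 = 3.5924
beam 3: φ=45°, α=15°
  direction (0.9659, 0.2588); cell (1,4); t to first gridline: x 0.6005, y 2.0478 (then +1.0353 / +3.8637)
    (2,4) via x @ 0.6005
    (3,4) via x @ 1.6357  # hit
  → r_3 = 1.6357
beam 4: φ=135°, α=105°
  direction (-0.2588, 0.9659); cell (1,4); t to first gridline: x 1.6228, y 0.5487 (then +3.8637 / +1.0353)
    (1,5) via y @ 0.5487
    (1,6) via y @ 1.5840
    (0,6) via x @ 1.6228  # hit
  → r_4 = 1.6228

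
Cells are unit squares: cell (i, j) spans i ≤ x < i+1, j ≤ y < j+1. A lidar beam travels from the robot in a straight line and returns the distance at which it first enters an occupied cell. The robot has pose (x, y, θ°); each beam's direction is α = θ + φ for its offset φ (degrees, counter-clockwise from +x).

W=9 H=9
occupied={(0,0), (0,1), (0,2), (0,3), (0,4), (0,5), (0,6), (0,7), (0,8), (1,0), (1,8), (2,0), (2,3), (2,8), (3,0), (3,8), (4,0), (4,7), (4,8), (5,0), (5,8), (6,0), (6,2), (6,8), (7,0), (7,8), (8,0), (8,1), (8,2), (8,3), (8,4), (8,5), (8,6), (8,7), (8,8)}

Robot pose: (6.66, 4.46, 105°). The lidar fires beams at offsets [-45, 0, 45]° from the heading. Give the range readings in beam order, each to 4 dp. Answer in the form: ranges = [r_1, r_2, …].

ranges = [2.6800, 3.6649, 6.5356]

beam 1: φ=-45°, α=60°
  dir = (cos 60°, sin 60°) = (0.5000, 0.8660); from cell (6,4)
  next x-line at t=0.6800, next y-line at t=0.6235; Δt_x=2.0000, Δt_y=1.1547
    y: enter (6,5) at t=0.6235
    x: enter (7,5) at t=0.6800
    y: enter (7,6) at t=1.7782
    x: enter (8,6) at t=2.6800 ← occupied
  → r_1 = 2.6800
beam 2: φ=0°, α=105°
  dir = (cos 105°, sin 105°) = (-0.2588, 0.9659); from cell (6,4)
  next x-line at t=2.5500, next y-line at t=0.5590; Δt_x=3.8637, Δt_y=1.0353
    y: enter (6,5) at t=0.5590
    y: enter (6,6) at t=1.5943
    x: enter (5,6) at t=2.5500
    y: enter (5,7) at t=2.6296
    y: enter (5,8) at t=3.6649 ← occupied
  → r_2 = 3.6649
beam 3: φ=45°, α=150°
  dir = (cos 150°, sin 150°) = (-0.8660, 0.5000); from cell (6,4)
  next x-line at t=0.7621, next y-line at t=1.0800; Δt_x=1.1547, Δt_y=2.0000
    x: enter (5,4) at t=0.7621
    y: enter (5,5) at t=1.0800
    x: enter (4,5) at t=1.9168
    x: enter (3,5) at t=3.0715
    y: enter (3,6) at t=3.0800
    x: enter (2,6) at t=4.2262
    y: enter (2,7) at t=5.0800
    x: enter (1,7) at t=5.3809
    x: enter (0,7) at t=6.5356 ← occupied
  → r_3 = 6.5356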